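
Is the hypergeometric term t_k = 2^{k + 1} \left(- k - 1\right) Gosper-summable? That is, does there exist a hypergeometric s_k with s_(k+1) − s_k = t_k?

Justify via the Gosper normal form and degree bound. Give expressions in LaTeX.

The ratio is 2*(k + 2)/(k + 1).
Take A(k)=2, B(k)=1, C(k)=k + 1.
f must satisfy (2)·f(k+1) − (1)·f(k) = k + 1.
From deg A=0, deg B=0, deg C=1: d=1.
A polynomial solution: f(k) = k - 1.
Then R = B(k−1)f/C = (k - 1)/(k + 1), so s_k = R(k)·t_k = 2**(k + 1)*(1 - k).
s_(k+1) − s_k = 2**(k + 1)*(-k - 1) = t_k.

Yes. s_k = 2^{k + 1} \left(1 - k\right).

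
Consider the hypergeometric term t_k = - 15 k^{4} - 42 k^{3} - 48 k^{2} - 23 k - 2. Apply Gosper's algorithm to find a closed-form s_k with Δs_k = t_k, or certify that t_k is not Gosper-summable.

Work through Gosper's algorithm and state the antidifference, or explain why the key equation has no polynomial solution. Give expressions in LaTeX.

t_(k+1)/t_k = (15*k**4 + 102*k**3 + 264*k**2 + 305*k + 130)/(15*k**4 + 42*k**3 + 48*k**2 + 23*k + 2).
So A=1 and B=1, with C=k**4 + 14*k**3/5 + 16*k**2/5 + 23*k/15 + 2/15.
Need (1)·f(k+1) − (1)·f(k) = k**4 + 14*k**3/5 + 16*k**2/5 + 23*k/15 + 2/15.
Bound: deg f ≤ 5.
A polynomial solution: f(k) = k*(k + 1)*(3*k**3 - 2)/15.
Get s_k = R·t_k = k*(-3*k**4 - 3*k**3 + 2*k + 2) with R(k) = B(k−1)f(k)/C(k) = k*(3*k**3 - 2)/(15*k**3 + 27*k**2 + 21*k + 2).
Δs = -15*k**4 - 42*k**3 - 48*k**2 - 23*k - 2, as required.

s_k = k \left(- 3 k^{4} - 3 k^{3} + 2 k + 2\right)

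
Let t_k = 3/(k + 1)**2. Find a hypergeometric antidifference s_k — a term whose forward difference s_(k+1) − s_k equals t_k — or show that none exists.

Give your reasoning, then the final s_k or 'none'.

Ratio r(k) = (k + 1)**2/(k + 2)**2.
Gosper form: A/B · C(k+1)/C(k) with A=k**2 + 2*k + 1, B=k**2 + 4*k + 4, C=1.
Need (k**2 + 2*k + 1)·f(k+1) − (k**2 + 2*k + 1)·f(k) = 1.
From deg A=2, deg B=2, deg C=0: d=0.
Generic f = c0 gives residual -1; -1 = 0 cannot hold, so t_k is not Gosper-summable.

not Gosper-summable; s_k does not exist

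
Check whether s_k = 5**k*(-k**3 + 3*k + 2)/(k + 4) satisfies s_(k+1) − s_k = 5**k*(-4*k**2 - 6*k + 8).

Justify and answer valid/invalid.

Invalid: residual 5**k*(12*k**3 + 63*k**2 + 51*k - 90)/(k**2 + 9*k + 20) ≠ 0.

s_(k+1) = 5**(k + 1)*(3*k - (k + 1)**3 + 5)/(k + 5)
s_(k+1) − s_k = 5**k*(-4*k**4 - 30*k**3 - 63*k**2 + 3*k + 70)/(k**2 + 9*k + 20)
(s_(k+1) − s_k) − t_k = 5**k*(12*k**3 + 63*k**2 + 51*k - 90)/(k**2 + 9*k + 20)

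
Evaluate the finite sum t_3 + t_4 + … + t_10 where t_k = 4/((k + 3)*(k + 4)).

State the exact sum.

Σ = 8/21

Ratio r(k) = (k + 3)/(k + 5).
Factor: A=k + 3; B=k + 5; C=1.
Need (k + 3)·f(k+1) − (k + 4)·f(k) = 1.
d = 1 from the (1,1,0) case.
Solving with deg f ≤ 1: f(k) = k/3.
So s_k = (B(k−1)f/C)·t_k = (k*(k + 4)/3)·t_k = 4*k/(3*(k + 3)).
s_(k+1) − s_k = 4/(k**2 + 7*k + 12) = t_k.
Σ_(k=3)^(10) t_k = s_(11) − s_(3) = 22/21 − (2/3) = 8/21.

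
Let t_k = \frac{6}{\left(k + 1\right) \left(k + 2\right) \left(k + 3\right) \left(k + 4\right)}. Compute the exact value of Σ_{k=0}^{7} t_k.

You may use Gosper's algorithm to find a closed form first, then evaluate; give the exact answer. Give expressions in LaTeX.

Σ = 164/495

t_(k+1)/t_k = (k + 1)/(k + 5).
Normal form (A,B,C) = (k + 1, k + 5, 1).
Need (k + 1)·f(k+1) − (k + 4)·f(k) = 1.
From deg A=1, deg B=1, deg C=0: d=3.
A polynomial solution: f(k) = k*(k**2 + 6*k + 11)/18.
Certificate R = B(k−1)f/C = k*(k + 4)*(k**2 + 6*k + 11)/18 gives s_k = k*(k**2 + 6*k + 11)/(3*(k + 1)*(k + 2)*(k + 3)).
Verify: 6/(k**4 + 10*k**3 + 35*k**2 + 50*k + 24) matches t_k.
Evaluate s at k=8 and k=0: 164/495 and 0; difference 164/495.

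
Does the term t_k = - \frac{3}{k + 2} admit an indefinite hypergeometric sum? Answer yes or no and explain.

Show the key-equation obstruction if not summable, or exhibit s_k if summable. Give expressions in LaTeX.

r(k) = (k + 2)/(k + 3) after simplifying.
So A=k + 2 and B=k + 3, with C=1.
Set up (k + 2)·f(k+1) − (k + 2)·f(k) − (1) = 0.
deg f ≤ 0 (via 1,1,0).
Write f(k) = c0. Then LHS − RHS = -1, requiring -1 = 0: contradictory. No certificate.

No — the linear system for f has no solution.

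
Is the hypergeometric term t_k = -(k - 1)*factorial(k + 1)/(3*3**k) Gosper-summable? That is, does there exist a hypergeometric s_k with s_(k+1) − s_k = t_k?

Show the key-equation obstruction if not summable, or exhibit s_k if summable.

Step 1: r(k) = k*(k + 2)/(3*(k - 1)).
Normal form (A,B,C) = (k/3 + 2/3, 1, k - 1).
Set up (k/3 + 2/3)·f(k+1) − (1)·f(k) − (k - 1) = 0.
d = 0 from the (1,0,1) case.
Match coefficients ⇒ f(k) = 3.
Get s_k = R·t_k = -factorial(k + 1)/3**k with R(k) = B(k−1)f(k)/C(k) = 3/(k - 1).
Check: Δs_k = -(k - 1)*factorial(k + 1)/(3*3**k). ✓

Yes. s_k = -factorial(k + 1)/3**k.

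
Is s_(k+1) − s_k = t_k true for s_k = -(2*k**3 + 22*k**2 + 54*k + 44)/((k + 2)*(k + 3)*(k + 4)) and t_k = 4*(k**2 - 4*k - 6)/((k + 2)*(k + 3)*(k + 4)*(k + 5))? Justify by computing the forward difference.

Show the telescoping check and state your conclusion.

s_(k+1) = 2*(-27*k - (k + 1)**3 - 11*(k + 1)**2 - 49)/((k + 3)*(k + 4)*(k + 5))
s_(k+1) − s_k = 4*(k**2 - 4*k - 6)/(k**4 + 14*k**3 + 71*k**2 + 154*k + 120)
(s_(k+1) − s_k) − t_k = 0

Valid: the claim telescopes to t_k.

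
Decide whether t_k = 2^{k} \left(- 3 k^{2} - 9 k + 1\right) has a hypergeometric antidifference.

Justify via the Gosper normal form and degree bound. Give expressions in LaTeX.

Yes. s_k = 2^{k} \left(- 3 k^{2} + 3 k + 1\right).

Step 1: r(k) = 2*(3*k**2 + 15*k + 11)/(3*k**2 + 9*k - 1).
Take A(k)=2, B(k)=1, C(k)=k**2 + 3*k - 1/3.
Need (2)·f(k+1) − (1)·f(k) = k**2 + 3*k - 1/3.
Bound: deg f ≤ 2.
Solve for f: f(k) = (3*k**2 - 3*k - 1)/3 (degree 2 ≤ 2).
So s_k = (B(k−1)f/C)·t_k = ((3*k**2 - 3*k - 1)/(3*k**2 + 9*k - 1))·t_k = 2**k*(-3*k**2 + 3*k + 1).
Verify: 2**k*(-3*k**2 - 9*k + 1) matches t_k.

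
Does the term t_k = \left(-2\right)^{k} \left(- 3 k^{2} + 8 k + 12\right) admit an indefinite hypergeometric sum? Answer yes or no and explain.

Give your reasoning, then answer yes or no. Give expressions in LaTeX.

Yes. s_k = \left(-2\right)^{k} \left(k^{2} - 4 k - 2\right).

Compute t_(k+1)/t_k: get 2*(-3*k**2 + 2*k + 17)/(3*k**2 - 8*k - 12).
Gosper form: A/B · C(k+1)/C(k) with A=-2, B=1, C=k**2 - 8*k/3 - 4.
Key eq: (-2)·f(k+1) = (1)·f(k) + (k**2 - 8*k/3 - 4).
deg f ≤ 2 (via 0,0,2).
Solving with deg f ≤ 2: f(k) = -(k**2 - 4*k - 2)/3.
Get s_k = R·t_k = (-2)**k*(k**2 - 4*k - 2) with R(k) = B(k−1)f(k)/C(k) = -(k**2 - 4*k - 2)/(3*k**2 - 8*k - 12).
s_(k+1) − s_k = (-2)**k*(-3*k**2 + 8*k + 12) = t_k.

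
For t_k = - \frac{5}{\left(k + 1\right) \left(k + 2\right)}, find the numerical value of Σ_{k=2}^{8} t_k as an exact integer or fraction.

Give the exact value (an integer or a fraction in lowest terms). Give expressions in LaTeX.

Σ = -7/6

Compute t_(k+1)/t_k: get (k + 1)/(k + 3).
Factor: A=k + 1; B=k + 3; C=1.
Set up (k + 1)·f(k+1) − (k + 2)·f(k) − (1) = 0.
d = 1 from the (1,1,0) case.
Match coefficients ⇒ f(k) = k.
Get s_k = R·t_k = -5*k/(k + 1) with R(k) = B(k−1)f(k)/C(k) = k*(k + 2).
Verify: -5/(k**2 + 3*k + 2) matches t_k.
Sum = s_(9) − s_(2); s_(9) = -9/2, s_(2) = -10/3 ⇒ -7/6.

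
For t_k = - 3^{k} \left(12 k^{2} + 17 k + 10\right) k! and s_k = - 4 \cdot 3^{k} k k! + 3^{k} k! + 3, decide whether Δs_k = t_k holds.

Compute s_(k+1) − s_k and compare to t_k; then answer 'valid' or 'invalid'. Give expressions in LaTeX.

s_(k+1) = -12*3**k*k**2*factorial(k) - 21*3**k*k*factorial(k) - 9*3**k*factorial(k) + 3
s_(k+1) − s_k = -3**k*(12*k**2 + 17*k + 10)*factorial(k)
(s_(k+1) − s_k) − t_k = 0

Valid: the claim telescopes to t_k.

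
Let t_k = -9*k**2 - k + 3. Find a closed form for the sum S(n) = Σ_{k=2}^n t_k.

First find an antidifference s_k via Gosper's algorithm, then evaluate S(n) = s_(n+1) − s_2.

S(n) = -3*n**3 - 5*n**2 + n + 7

t_(k+1)/t_k = (k + 9*(k + 1)**2 - 2)/(9*k**2 + k - 3).
Take A(k)=1, B(k)=1, C(k)=k**2 + k/9 - 1/3.
Solve (1)·f(k+1) − (1)·f(k) = k**2 + k/9 - 1/3.
d = 3 from the (0,0,2) case.
Solve for f: f(k) = k*(3*k**2 - 4*k - 2)/9 (degree 3 ≤ 3).
Then R = B(k−1)f/C = k*(3*k**2 - 4*k - 2)/(9*k**2 + k - 3), so s_k = R(k)·t_k = k*(-3*k**2 + 4*k + 2).
Verify: -9*k**2 - k + 3 matches t_k.
s_(n+1) = -3*n**3 - 5*n**2 + n + 3 and s_(2) = -4, so S(n) = -3*n**3 - 5*n**2 + n + 7.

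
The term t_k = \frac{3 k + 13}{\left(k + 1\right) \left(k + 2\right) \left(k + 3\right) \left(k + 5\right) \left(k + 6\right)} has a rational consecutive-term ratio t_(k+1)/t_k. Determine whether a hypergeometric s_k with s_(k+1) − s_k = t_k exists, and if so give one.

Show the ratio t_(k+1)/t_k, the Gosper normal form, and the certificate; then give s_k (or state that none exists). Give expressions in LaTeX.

s_k = \frac{k \left(k^{2} + 8 k + 17\right)}{10 \left(k^{3} + 8 k^{2} + 17 k + 10\right)}

t_(k+1)/t_k = (k + 1)*(k + 5)*(3*k + 16)/((k + 4)*(k + 7)*(3*k + 13)).
Factor: A=k + 1; B=k + 7; C=k**2 + 25*k/3 + 52/3.
Need (k + 1)·f(k+1) − (k + 6)·f(k) = k**2 + 25*k/3 + 52/3.
deg f ≤ 5 (via 1,1,2).
Coefficient equations give f(k) = k*(k + 3)*(k + 4)*(k**2 + 8*k + 17)/30.
Get s_k = R·t_k = k*(k**2 + 8*k + 17)/(10*(k**3 + 8*k**2 + 17*k + 10)) with R(k) = B(k−1)f(k)/C(k) = k*(k + 3)*(k + 6)*(k**2 + 8*k + 17)/(10*(3*k + 13)).
s_(k+1) − s_k = (3*k + 13)/(k**5 + 17*k**4 + 107*k**3 + 307*k**2 + 396*k + 180) = t_k.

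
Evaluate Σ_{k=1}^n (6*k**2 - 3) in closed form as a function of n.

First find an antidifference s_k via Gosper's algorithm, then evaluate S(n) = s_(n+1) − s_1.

Compute t_(k+1)/t_k: get (2*(k + 1)**2 - 1)/(2*k**2 - 1).
A = 1, B = 1, C = k**2 - 1/2.
Key eq: (1)·f(k+1) = (1)·f(k) + (k**2 - 1/2).
Bound: deg f ≤ 3.
A polynomial solution: f(k) = k*(k - 2)*(2*k + 1)/6.
Certificate R = B(k−1)f/C = k*(k - 2)*(2*k + 1)/(3*(2*k**2 - 1)) gives s_k = k*(2*k**2 - 3*k - 2).
Check: Δs_k = 6*k**2 - 3. ✓
Telescope: S(n) = s_(n+1) − s_(1) = 2*n**3 + 3*n**2 - 2*n - 3 − (-3) = n*(2*n**2 + 3*n - 2).

S(n) = n*(2*n**2 + 3*n - 2)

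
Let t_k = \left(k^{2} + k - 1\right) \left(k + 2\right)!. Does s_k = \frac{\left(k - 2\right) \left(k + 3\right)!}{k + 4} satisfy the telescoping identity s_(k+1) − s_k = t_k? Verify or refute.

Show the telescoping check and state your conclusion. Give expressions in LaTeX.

s_(k+1) = (k - 1)*factorial(k + 4)/(k + 5)
s_(k+1) − s_k = (k + 2)*(k**2 + 4*k - 3)*factorial(k + 3)/((k + 4)*(k + 5))
(s_(k+1) − s_k) − t_k = -(k + 1)*(k**2 + 4*k - 2)*factorial(k + 2)/((k + 4)*(k + 5))

Invalid: residual - \frac{\left(k + 1\right) \left(k^{2} + 4 k - 2\right) \left(k + 2\right)!}{\left(k + 4\right) \left(k + 5\right)} ≠ 0.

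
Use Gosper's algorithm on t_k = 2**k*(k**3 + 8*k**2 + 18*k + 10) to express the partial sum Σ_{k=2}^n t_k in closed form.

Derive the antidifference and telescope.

S(n) = 2*2**n*n**3 + 10*2**n*n**2 + 22*2**n*n + 6*2**n - 80

The ratio is 2*(k**3 + 11*k**2 + 37*k + 37)/(k**3 + 8*k**2 + 18*k + 10).
A = 2, B = 1, C = k**3 + 8*k**2 + 18*k + 10.
Set up (2)·f(k+1) − (1)·f(k) − (k**3 + 8*k**2 + 18*k + 10) = 0.
From deg A=0, deg B=0, deg C=3: d=3.
A polynomial solution: f(k) = k**3 + 2*k**2 + 4*k - 4.
Then R = B(k−1)f/C = (k**3 + 2*k**2 + 4*k - 4)/(k**3 + 8*k**2 + 18*k + 10), so s_k = R(k)·t_k = 2**k*(k**3 + 2*k**2 + 4*k - 4).
Δs = 2**k*(k**3 + 8*k**2 + 18*k + 10), as required.
s_(n+1) = 2**(n + 1)*(n**3 + 5*n**2 + 11*n + 3) and s_(2) = 80, so S(n) = 2*2**n*n**3 + 10*2**n*n**2 + 22*2**n*n + 6*2**n - 80.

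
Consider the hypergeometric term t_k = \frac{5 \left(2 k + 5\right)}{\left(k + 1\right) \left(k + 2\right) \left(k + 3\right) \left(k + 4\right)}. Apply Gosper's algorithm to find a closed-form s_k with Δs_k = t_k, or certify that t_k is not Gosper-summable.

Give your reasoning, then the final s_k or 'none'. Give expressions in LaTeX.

s_k = \frac{5 k \left(k + 4\right)}{3 \left(k^{2} + 4 k + 3\right)}

The ratio is (k + 1)*(2*k + 7)/((k + 5)*(2*k + 5)).
Take A(k)=k + 1, B(k)=k + 5, C(k)=k + 5/2.
Key eq: (k + 1)·f(k+1) = (k + 4)·f(k) + (k + 5/2).
Bound: deg f ≤ 3.
Solve for f: f(k) = k*(k + 2)*(k + 4)/6 (degree 3 ≤ 3).
Get s_k = R·t_k = 5*k*(k + 4)/(3*(k**2 + 4*k + 3)) with R(k) = B(k−1)f(k)/C(k) = k*(k + 2)*(k + 4)**2/(3*(2*k + 5)).
Check: Δs_k = 5*(2*k + 5)/(k**4 + 10*k**3 + 35*k**2 + 50*k + 24). ✓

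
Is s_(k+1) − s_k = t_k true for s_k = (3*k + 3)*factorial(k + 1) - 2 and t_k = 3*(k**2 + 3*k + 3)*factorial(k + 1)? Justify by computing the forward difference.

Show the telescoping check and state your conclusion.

s_(k+1) = (3*k + 6)*factorial(k + 2) - 2
s_(k+1) − s_k = 3*(k**2 + 3*k + 3)*factorial(k + 1)
(s_(k+1) − s_k) − t_k = 0

Valid: the claim telescopes to t_k.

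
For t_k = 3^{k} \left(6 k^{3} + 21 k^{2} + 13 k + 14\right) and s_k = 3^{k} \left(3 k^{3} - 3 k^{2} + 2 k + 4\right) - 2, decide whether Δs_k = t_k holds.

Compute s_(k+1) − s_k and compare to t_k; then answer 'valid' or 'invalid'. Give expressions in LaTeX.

Valid — Δs_k = t_k.

s_(k+1) = 3**(k + 1)*(2*k + 3*(k + 1)**3 - 3*(k + 1)**2 + 6) - 2
s_(k+1) − s_k = 3**k*(6*k**3 + 21*k**2 + 13*k + 14)
(s_(k+1) − s_k) − t_k = 0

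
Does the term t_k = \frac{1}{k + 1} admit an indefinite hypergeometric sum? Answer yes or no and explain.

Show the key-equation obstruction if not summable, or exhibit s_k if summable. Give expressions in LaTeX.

No — key equation has no polynomial f.

Compute t_(k+1)/t_k: get (k + 1)/(k + 2).
A = k + 1, B = k + 2, C = 1.
Set up (k + 1)·f(k+1) − (k + 1)·f(k) − (1) = 0.
deg f ≤ 0 (via 1,1,0).
Put f(k) = c0: A·f(k+1) − B(k−1)·f(k) − C = -1; need -1 = 0 — inconsistent ⇒ no f, not summable.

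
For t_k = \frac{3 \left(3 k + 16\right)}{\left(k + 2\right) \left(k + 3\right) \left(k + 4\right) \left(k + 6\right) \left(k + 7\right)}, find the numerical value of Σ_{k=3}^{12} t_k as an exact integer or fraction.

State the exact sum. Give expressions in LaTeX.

Σ = 143/13680

Step 1: r(k) = (k + 2)*(k + 6)*(3*k + 19)/((k + 5)*(k + 8)*(3*k + 16)).
Normal form (A,B,C) = (k + 2, k + 8, k**2 + 31*k/3 + 80/3).
Key eq: (k + 2)·f(k+1) = (k + 7)·f(k) + (k**2 + 31*k/3 + 80/3).
From deg A=1, deg B=1, deg C=2: d=5.
Solving with deg f ≤ 5: f(k) = k*(k + 4)*(k + 5)*(k**2 + 11*k + 36)/108.
R(k) = B(k−1)·f(k)/C(k) = k*(k + 4)*(k + 7)*(k**2 + 11*k + 36)/(36*(3*k + 16)); s_k = R·t_k = k*(k**2 + 11*k + 36)/(12*(k**3 + 11*k**2 + 36*k + 36)).
Check: Δs_k = 3*(3*k + 16)/(k**5 + 22*k**4 + 185*k**3 + 740*k**2 + 1404*k + 1008). ✓
Sum = s_(13) − s_(3); s_(13) = 377/4560, s_(3) = 13/180 ⇒ 143/13680.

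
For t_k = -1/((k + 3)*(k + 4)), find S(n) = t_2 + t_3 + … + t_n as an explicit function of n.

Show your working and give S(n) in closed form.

t_(k+1)/t_k = (k + 3)/(k + 5).
A = k + 3, B = k + 5, C = 1.
Need (k + 3)·f(k+1) − (k + 4)·f(k) = 1.
From deg A=1, deg B=1, deg C=0: d=1.
Solving with deg f ≤ 1: f(k) = k/3.
Get s_k = R·t_k = -k/(3*k + 9) with R(k) = B(k−1)f(k)/C(k) = k*(k + 4)/3.
s_(k+1) − s_k = -1/(k**2 + 7*k + 12) = t_k.
Σ_(k=2)^n t_k = s_(n+1) − s_(2) = ((-n - 1)/(3*(n + 4))) − (-2/15), i.e. (1 - n)/(5*(n + 4)).

S(n) = (1 - n)/(5*(n + 4))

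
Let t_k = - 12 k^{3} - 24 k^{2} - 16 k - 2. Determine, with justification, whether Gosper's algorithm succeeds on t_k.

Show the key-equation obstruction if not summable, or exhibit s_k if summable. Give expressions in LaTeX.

Yes. s_k = k \left(- 3 k^{3} - 2 k^{2} + k + 2\right).

t_(k+1)/t_k = (6*k**3 + 30*k**2 + 50*k + 27)/(6*k**3 + 12*k**2 + 8*k + 1).
Gosper form: A/B · C(k+1)/C(k) with A=1, B=1, C=k**3 + 2*k**2 + 4*k/3 + 1/6.
Key eq: (1)·f(k+1) = (1)·f(k) + (k**3 + 2*k**2 + 4*k/3 + 1/6).
d = 4 from the (0,0,3) case.
Coefficient equations give f(k) = k*(3*k**3 + 2*k**2 - k - 2)/12.
So s_k = (B(k−1)f/C)·t_k = (k*(3*k**3 + 2*k**2 - k - 2)/(2*(6*k**3 + 12*k**2 + 8*k + 1)))·t_k = k*(-3*k**3 - 2*k**2 + k + 2).
s_(k+1) − s_k = -12*k**3 - 24*k**2 - 16*k - 2 = t_k.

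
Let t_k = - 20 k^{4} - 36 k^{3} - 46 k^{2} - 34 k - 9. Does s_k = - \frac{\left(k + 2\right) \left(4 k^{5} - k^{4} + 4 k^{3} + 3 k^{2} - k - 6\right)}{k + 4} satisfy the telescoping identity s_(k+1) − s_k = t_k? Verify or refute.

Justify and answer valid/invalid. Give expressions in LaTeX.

Invalid: residual \frac{2 \left(16 k^{5} + 117 k^{4} + 186 k^{3} + 215 k^{2} + 146 k + 42\right)}{k^{2} + 9 k + 20} ≠ 0.

s_(k+1) = (k + 3)*(k - 4*(k + 1)**5 + (k + 1)**4 - 4*(k + 1)**3 - 3*(k + 1)**2 + 7)/(k + 5)
s_(k+1) − s_k = (-20*k**6 - 184*k**5 - 536*k**4 - 796*k**3 - 805*k**2 - 469*k - 96)/(k**2 + 9*k + 20)
(s_(k+1) − s_k) − t_k = 2*(16*k**5 + 117*k**4 + 186*k**3 + 215*k**2 + 146*k + 42)/(k**2 + 9*k + 20)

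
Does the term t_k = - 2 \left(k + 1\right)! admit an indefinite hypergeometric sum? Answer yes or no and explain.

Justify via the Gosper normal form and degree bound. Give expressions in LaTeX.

No; the degree bound rules out any f.

The ratio is k + 2.
A = k + 2, B = 1, C = 1.
Need (k + 2)·f(k+1) − (1)·f(k) = 1.
From deg A=1, deg B=0, deg C=0: d=-1.
Bound -1 < 0, so the key equation has no polynomial solution.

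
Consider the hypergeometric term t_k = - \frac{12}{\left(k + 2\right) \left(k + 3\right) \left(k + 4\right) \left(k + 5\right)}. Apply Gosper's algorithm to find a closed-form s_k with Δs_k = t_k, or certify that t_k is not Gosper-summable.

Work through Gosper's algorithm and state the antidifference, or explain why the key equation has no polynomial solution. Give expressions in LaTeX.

t_(k+1)/t_k = (k + 2)/(k + 6).
So A=k + 2 and B=k + 6, with C=1.
Key eq: (k + 2)·f(k+1) = (k + 5)·f(k) + (1).
Degrees (1,1,0) ⇒ d ≤ 3.
Coefficient equations give f(k) = k*(k**2 + 9*k + 26)/72.
Certificate R = B(k−1)f/C = k*(k + 5)*(k**2 + 9*k + 26)/72 gives s_k = k*(-k**2 - 9*k - 26)/(6*(k + 2)*(k + 3)*(k + 4)).
Verify: -12/(k**4 + 14*k**3 + 71*k**2 + 154*k + 120) matches t_k.

s_k = \frac{k \left(- k^{2} - 9 k - 26\right)}{6 \left(k + 2\right) \left(k + 3\right) \left(k + 4\right)}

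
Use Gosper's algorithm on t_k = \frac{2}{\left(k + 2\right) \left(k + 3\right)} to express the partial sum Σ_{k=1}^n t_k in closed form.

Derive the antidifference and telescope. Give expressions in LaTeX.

The ratio is (k + 2)/(k + 4).
A = k + 2, B = k + 4, C = 1.
Solve (k + 2)·f(k+1) − (k + 3)·f(k) = 1.
Degrees (1,1,0) ⇒ d ≤ 1.
Coefficient equations give f(k) = k/2.
Then R = B(k−1)f/C = k*(k + 3)/2, so s_k = R(k)·t_k = k/(k + 2).
Check: Δs_k = 2/(k**2 + 5*k + 6). ✓
Σ_(k=1)^n t_k = s_(n+1) − s_(1) = ((n + 1)/(n + 3)) − (1/3), i.e. 2*n/(3*(n + 3)).

S(n) = \frac{2 n}{3 \left(n + 3\right)}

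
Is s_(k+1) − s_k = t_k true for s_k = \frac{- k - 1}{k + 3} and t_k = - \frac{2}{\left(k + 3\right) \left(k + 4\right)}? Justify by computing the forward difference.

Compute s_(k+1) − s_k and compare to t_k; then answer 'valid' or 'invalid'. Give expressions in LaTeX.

s_(k+1) = (-k - 2)/(k + 4)
s_(k+1) − s_k = -2/(k**2 + 7*k + 12)
(s_(k+1) − s_k) − t_k = 0

Valid: the claim telescopes to t_k.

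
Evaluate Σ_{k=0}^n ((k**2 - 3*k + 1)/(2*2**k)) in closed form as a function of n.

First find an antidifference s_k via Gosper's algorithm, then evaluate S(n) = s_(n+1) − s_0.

S(n) = 2**(-n - 1)*(2**(n + 1) - n**2 - n - 1)

Ratio r(k) = (k**2 - k - 1)/(2*(k**2 - 3*k + 1)).
A = 1/2, B = 1, C = k**2 - 3*k + 1.
Set up (1/2)·f(k+1) − (1)·f(k) − (k**2 - 3*k + 1) = 0.
From deg A=0, deg B=0, deg C=2: d=2.
A polynomial solution: f(k) = -2*(k**2 - k + 1).
So s_k = (B(k−1)f/C)·t_k = (-2*(k**2 - k + 1)/(k**2 - 3*k + 1))·t_k = (-k**2 + k - 1)/2**k.
Verify: (k**2 - 3*k + 1)/(2*2**k) matches t_k.
s_(n+1) = 2**(-n - 1)*(-n**2 - n - 1) and s_(0) = -1, so S(n) = 2**(-n - 1)*(2**(n + 1) - n**2 - n - 1).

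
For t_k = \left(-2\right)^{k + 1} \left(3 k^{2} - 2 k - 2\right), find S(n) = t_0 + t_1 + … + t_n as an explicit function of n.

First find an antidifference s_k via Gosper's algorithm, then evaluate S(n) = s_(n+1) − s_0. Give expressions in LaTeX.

S(n) = \left(-2\right)^{n + 2} \left(1 - n^{2}\right)

r(k) = 2*(-3*k**2 - 4*k + 1)/(3*k**2 - 2*k - 2) after simplifying.
So A=-2 and B=1, with C=k**2 - 2*k/3 - 2/3.
Set up (-2)·f(k+1) − (1)·f(k) − (k**2 - 2*k/3 - 2/3) = 0.
d = 2 from the (0,0,2) case.
A polynomial solution: f(k) = -k*(k - 2)/3.
R(k) = B(k−1)·f(k)/C(k) = -k*(k - 2)/(3*k**2 - 2*k - 2); s_k = R·t_k = 2*(-2)**k*k*(k - 2).
s_(k+1) − s_k = (-2)**(k + 1)*(3*k**2 - 2*k - 2) = t_k.
Σ_(k=0)^n t_k = s_(n+1) − s_(0) = ((-2)**(n + 2)*(1 - n**2)) − (0), i.e. (-2)**(n + 2)*(1 - n**2).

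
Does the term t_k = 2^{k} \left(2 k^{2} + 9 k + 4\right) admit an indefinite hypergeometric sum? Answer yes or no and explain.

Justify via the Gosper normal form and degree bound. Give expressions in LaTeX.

Ratio r(k) = 2*(2*k**2 + 13*k + 15)/(2*k**2 + 9*k + 4).
Gosper form: A/B · C(k+1)/C(k) with A=2, B=1, C=k**2 + 9*k/2 + 2.
Solve (2)·f(k+1) − (1)·f(k) = k**2 + 9*k/2 + 2.
d = 2 from the (0,0,2) case.
Match coefficients ⇒ f(k) = (2*k**2 + k - 2)/2.
R(k) = B(k−1)·f(k)/C(k) = (2*k**2 + k - 2)/((k + 4)*(2*k + 1)); s_k = R·t_k = 2**k*(2*k**2 + k - 2).
Check: Δs_k = 2**k*(2*k**2 + 9*k + 4). ✓

Yes. s_k = 2^{k} \left(2 k^{2} + k - 2\right).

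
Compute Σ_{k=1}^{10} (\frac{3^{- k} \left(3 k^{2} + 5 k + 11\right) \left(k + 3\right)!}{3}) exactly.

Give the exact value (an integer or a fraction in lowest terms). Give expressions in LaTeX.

Σ = 11480257136/729

Compute t_(k+1)/t_k: get (k + 4)*(5*k + 3*(k + 1)**2 + 16)/(3*(3*k**2 + 5*k + 11)).
Factor: A=k/3 + 4/3; B=1; C=k**2 + 5*k/3 + 11/3.
f must satisfy (k/3 + 4/3)·f(k+1) − (1)·f(k) = k**2 + 5*k/3 + 11/3.
From deg A=1, deg B=0, deg C=2: d=1.
Coefficient equations give f(k) = 3*k - 1.
Certificate R = B(k−1)f/C = 3*(3*k - 1)/(3*k**2 + 5*k + 11) gives s_k = (3*k - 1)*factorial(k + 3)/3**k.
Verify: (3*k**2 + 5*k + 11)*factorial(k + 3)/(3*3**k) matches t_k.
Σ_(k=1)^(10) t_k = s_(11) − s_(1) = 11480268800/729 − (16) = 11480257136/729.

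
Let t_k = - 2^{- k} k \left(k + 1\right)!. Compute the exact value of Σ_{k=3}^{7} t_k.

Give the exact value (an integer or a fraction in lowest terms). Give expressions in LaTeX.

Compute t_(k+1)/t_k: get (k + 1)*(k + 2)/(2*k).
A = k/2 + 1, B = 1, C = k.
Set up (k/2 + 1)·f(k+1) − (1)·f(k) − (k) = 0.
Degrees (1,0,1) ⇒ d ≤ 0.
Coefficient equations give f(k) = 2.
So s_k = (B(k−1)f/C)·t_k = (2/k)·t_k = -2**(1 - k)*factorial(k + 1).
Check: Δs_k = -k*factorial(k + 1)/2**k. ✓
Σ_(k=3)^(7) t_k = s_(8) − s_(3) = -2835 − (-6) = -2829.

Σ = -2829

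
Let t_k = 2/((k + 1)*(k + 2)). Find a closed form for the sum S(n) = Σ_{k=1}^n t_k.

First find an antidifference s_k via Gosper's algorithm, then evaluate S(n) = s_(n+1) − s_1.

r(k) = (k + 1)/(k + 3) after simplifying.
A = k + 1, B = k + 3, C = 1.
Solve (k + 1)·f(k+1) − (k + 2)·f(k) = 1.
Degrees (1,1,0) ⇒ d ≤ 1.
Match coefficients ⇒ f(k) = k.
R(k) = B(k−1)·f(k)/C(k) = k*(k + 2); s_k = R·t_k = 2*k/(k + 1).
Verify: 2/(k**2 + 3*k + 2) matches t_k.
Evaluate: s_(n+1) = 2*(n + 1)/(n + 2); subtract s_(1) = 1 ⇒ S(n) = n/(n + 2).

S(n) = n/(n + 2)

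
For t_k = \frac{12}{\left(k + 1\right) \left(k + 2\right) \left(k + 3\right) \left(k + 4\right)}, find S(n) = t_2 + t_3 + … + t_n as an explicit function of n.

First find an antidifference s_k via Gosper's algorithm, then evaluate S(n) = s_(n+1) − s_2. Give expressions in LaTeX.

S(n) = \frac{n^{3} + 9 n^{2} + 26 n - 36}{15 \left(n^{3} + 9 n^{2} + 26 n + 24\right)}

The ratio is (k + 1)/(k + 5).
Normal form (A,B,C) = (k + 1, k + 5, 1).
Set up (k + 1)·f(k+1) − (k + 4)·f(k) − (1) = 0.
From deg A=1, deg B=1, deg C=0: d=3.
Solve for f: f(k) = k*(k**2 + 6*k + 11)/18 (degree 3 ≤ 3).
R(k) = B(k−1)·f(k)/C(k) = k*(k + 4)*(k**2 + 6*k + 11)/18; s_k = R·t_k = 2*k*(k**2 + 6*k + 11)/(3*(k + 1)*(k + 2)*(k + 3)).
Δs = 12/(k**4 + 10*k**3 + 35*k**2 + 50*k + 24), as required.
Telescope: S(n) = s_(n+1) − s_(2) = 2*(n**3 + 9*n**2 + 26*n + 18)/(3*(n**3 + 9*n**2 + 26*n + 24)) − (3/5) = (n**3 + 9*n**2 + 26*n - 36)/(15*(n**3 + 9*n**2 + 26*n + 24)).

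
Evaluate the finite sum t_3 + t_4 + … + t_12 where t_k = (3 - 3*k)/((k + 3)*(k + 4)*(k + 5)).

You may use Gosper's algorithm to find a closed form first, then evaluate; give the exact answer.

Compute t_(k+1)/t_k: get k*(k + 3)/((k - 1)*(k + 6)).
A = k + 3, B = k + 6, C = k - 1.
Solve (k + 3)·f(k+1) − (k + 5)·f(k) = k - 1.
Degrees (1,1,1) ⇒ d ≤ 2.
A polynomial solution: f(k) = k*(k - 5)/12.
Certificate R = B(k−1)f/C = k*(k - 5)*(k + 5)/(12*(k - 1)) gives s_k = -k*(k - 5)/(4*(k + 3)*(k + 4)).
s_(k+1) − s_k = 3*(1 - k)/(k**3 + 12*k**2 + 47*k + 60) = t_k.
Σ_(k=3)^(12) t_k = s_(13) − s_(3) = -13/136 − (1/28) = -125/952.

Σ = -125/952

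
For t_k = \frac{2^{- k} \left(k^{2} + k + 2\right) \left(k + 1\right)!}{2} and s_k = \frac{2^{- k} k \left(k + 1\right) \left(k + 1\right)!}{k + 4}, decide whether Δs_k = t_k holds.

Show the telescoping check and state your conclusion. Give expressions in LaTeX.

Invalid: residual - \frac{3 \cdot 2^{- k} \left(k^{3} + 5 k^{2} + 4 k + 8\right) \left(k + 1\right)!}{2 \left(k + 4\right) \left(k + 5\right)} ≠ 0.

s_(k+1) = (k + 1)*(k + 2)*factorial(k + 2)/(2*2**k*(k + 5))
s_(k+1) − s_k = (k + 1)*(k**3 + 6*k**2 + 10*k + 16)*factorial(k + 1)/(2*2**k*(k + 4)*(k + 5))
(s_(k+1) − s_k) − t_k = -3*(k**3 + 5*k**2 + 4*k + 8)*factorial(k + 1)/(2*2**k*(k + 4)*(k + 5))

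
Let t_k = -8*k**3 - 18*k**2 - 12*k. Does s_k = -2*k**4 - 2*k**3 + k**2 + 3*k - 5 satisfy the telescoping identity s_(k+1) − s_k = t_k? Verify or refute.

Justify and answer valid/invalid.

valid; difference matches t_k

s_(k+1) = -2*k**4 - 10*k**3 - 17*k**2 - 9*k - 5
s_(k+1) − s_k = 2*k*(-4*k**2 - 9*k - 6)
(s_(k+1) − s_k) − t_k = 0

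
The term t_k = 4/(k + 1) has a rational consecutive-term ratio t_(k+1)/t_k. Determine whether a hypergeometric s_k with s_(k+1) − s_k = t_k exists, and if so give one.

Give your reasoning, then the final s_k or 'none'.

no hypergeometric antidifference exists

Compute t_(k+1)/t_k: get (k + 1)/(k + 2).
So A=k + 1 and B=k + 2, with C=1.
Key eq: (k + 1)·f(k+1) = (k + 1)·f(k) + (1).
deg f ≤ 0 (via 1,1,0).
Put f(k) = c0: A·f(k+1) − B(k−1)·f(k) − C = -1; need -1 = 0 — inconsistent ⇒ no f, not summable.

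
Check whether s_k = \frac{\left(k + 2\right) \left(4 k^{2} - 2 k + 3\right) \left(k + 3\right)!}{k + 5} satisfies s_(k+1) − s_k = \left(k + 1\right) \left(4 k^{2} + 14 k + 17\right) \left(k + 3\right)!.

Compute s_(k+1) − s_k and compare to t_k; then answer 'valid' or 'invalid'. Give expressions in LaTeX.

Invalid: residual - \frac{3 \left(4 k^{4} + 38 k^{3} + 117 k^{2} + 174 k + 82\right) \left(k + 3\right)!}{\left(k + 5\right) \left(k + 6\right)} ≠ 0.

s_(k+1) = (k + 3)*(4*k**2 + 6*k + 5)*factorial(k + 4)/(k + 6)
s_(k+1) − s_k = (4*k**5 + 50*k**4 + 235*k**3 + 547*k**2 + 595*k + 264)*factorial(k + 3)/((k + 5)*(k + 6))
(s_(k+1) − s_k) − t_k = -3*(4*k**4 + 38*k**3 + 117*k**2 + 174*k + 82)*factorial(k + 3)/((k + 5)*(k + 6))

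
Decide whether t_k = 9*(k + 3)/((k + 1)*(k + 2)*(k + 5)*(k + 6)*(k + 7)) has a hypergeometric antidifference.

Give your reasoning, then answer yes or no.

Yes. s_k = k*(k**2 + 12*k + 41)/(10*(k**3 + 12*k**2 + 41*k + 30)).

Compute t_(k+1)/t_k: get (k + 1)*(k + 4)*(k + 5)/((k + 3)**2*(k + 8)).
Gosper form: A/B · C(k+1)/C(k) with A=k + 1, B=k + 8, C=k**3 + 10*k**2 + 33*k + 36.
f must satisfy (k + 1)·f(k+1) − (k + 7)·f(k) = k**3 + 10*k**2 + 33*k + 36.
d = 6 from the (1,1,3) case.
Coefficient equations give f(k) = k*(k + 2)*(k + 3)*(k + 4)*(k**2 + 12*k + 41)/90.
So s_k = (B(k−1)f/C)·t_k = (k*(k + 2)*(k + 7)*(k**2 + 12*k + 41)/(90*(k + 3)))·t_k = k*(k**2 + 12*k + 41)/(10*(k**3 + 12*k**2 + 41*k + 30)).
Δs = 9*(k + 3)/(k**5 + 21*k**4 + 163*k**3 + 567*k**2 + 844*k + 420), as required.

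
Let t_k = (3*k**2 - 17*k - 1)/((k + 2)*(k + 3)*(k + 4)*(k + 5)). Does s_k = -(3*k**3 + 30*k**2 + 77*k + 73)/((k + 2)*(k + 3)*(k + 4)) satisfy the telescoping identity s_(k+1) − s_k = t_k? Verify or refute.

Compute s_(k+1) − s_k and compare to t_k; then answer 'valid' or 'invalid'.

s_(k+1) = (-77*k - 3*(k + 1)**3 - 30*(k + 1)**2 - 150)/((k + 3)*(k + 4)*(k + 5))
s_(k+1) − s_k = (3*k**2 - 17*k - 1)/(k**4 + 14*k**3 + 71*k**2 + 154*k + 120)
(s_(k+1) − s_k) − t_k = 0

valid; difference matches t_k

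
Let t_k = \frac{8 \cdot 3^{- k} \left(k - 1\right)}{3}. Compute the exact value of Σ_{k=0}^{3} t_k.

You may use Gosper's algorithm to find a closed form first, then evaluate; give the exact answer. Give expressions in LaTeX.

Σ = -176/81

The ratio is k/(3*(k - 1)).
Gosper form: A/B · C(k+1)/C(k) with A=1/3, B=1, C=k - 1.
Solve (1/3)·f(k+1) − (1)·f(k) = k - 1.
d = 1 from the (0,0,1) case.
A polynomial solution: f(k) = -3*(2*k - 1)/4.
Certificate R = B(k−1)f/C = -3*(2*k - 1)/(4*(k - 1)) gives s_k = 2*(1 - 2*k)/3**k.
Δs = 8*(k - 1)/(3*3**k), as required.
Telescoping: Σ = s_(4) − s_(0) = -14/81 − (2) = -176/81.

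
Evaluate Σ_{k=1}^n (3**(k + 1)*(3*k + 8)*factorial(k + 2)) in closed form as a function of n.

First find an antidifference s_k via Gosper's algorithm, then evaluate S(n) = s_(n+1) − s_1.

S(n) = 9*3**n*factorial(n + 3) - 54

Compute t_(k+1)/t_k: get 3*(k + 3)*(3*k + 11)/(3*k + 8).
Take A(k)=3*k + 9, B(k)=1, C(k)=k + 8/3.
Solve (3*k + 9)·f(k+1) − (1)·f(k) = k + 8/3.
Bound: deg f ≤ 0.
Solving with deg f ≤ 0: f(k) = 1/3.
Get s_k = R·t_k = 3**(k + 1)*factorial(k + 2) with R(k) = B(k−1)f(k)/C(k) = 1/(3*k + 8).
Verify: 3**(k + 1)*(3*k + 8)*factorial(k + 2) matches t_k.
Evaluate: s_(n+1) = 3**(n + 2)*factorial(n + 3); subtract s_(1) = 54 ⇒ S(n) = 9*3**n*factorial(n + 3) - 54.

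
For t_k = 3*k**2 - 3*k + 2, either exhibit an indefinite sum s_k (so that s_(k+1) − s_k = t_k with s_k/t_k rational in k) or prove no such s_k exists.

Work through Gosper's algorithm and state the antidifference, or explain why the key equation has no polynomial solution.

s_k = k*(k**2 - 3*k + 4)

r(k) = (3*k**2 + 3*k + 2)/(3*k**2 - 3*k + 2) after simplifying.
A = 1, B = 1, C = k**2 - k + 2/3.
Need (1)·f(k+1) − (1)·f(k) = k**2 - k + 2/3.
Bound: deg f ≤ 3.
Coefficient equations give f(k) = k*(k**2 - 3*k + 4)/3.
R(k) = B(k−1)·f(k)/C(k) = k*(k**2 - 3*k + 4)/(3*k**2 - 3*k + 2); s_k = R·t_k = k*(k**2 - 3*k + 4).
s_(k+1) − s_k = 3*k**2 - 3*k + 2 = t_k.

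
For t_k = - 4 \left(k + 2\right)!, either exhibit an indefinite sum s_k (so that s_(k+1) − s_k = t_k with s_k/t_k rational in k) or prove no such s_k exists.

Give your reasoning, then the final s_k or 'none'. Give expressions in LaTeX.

Compute t_(k+1)/t_k: get k + 3.
A = k + 3, B = 1, C = 1.
f must satisfy (k + 3)·f(k+1) − (1)·f(k) = 1.
deg f ≤ -1 (via 1,0,0).
d = -1 < 0 ⇒ no nonzero polynomial f; not summable.

none — t_k is not Gosper-summable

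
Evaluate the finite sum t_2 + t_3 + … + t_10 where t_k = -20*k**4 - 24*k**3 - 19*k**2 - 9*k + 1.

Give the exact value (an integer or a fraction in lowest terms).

Step 1: r(k) = (20*k**4 + 104*k**3 + 211*k**2 + 199*k + 71)/(20*k**4 + 24*k**3 + 19*k**2 + 9*k - 1).
Gosper form: A/B · C(k+1)/C(k) with A=1, B=1, C=k**4 + 6*k**3/5 + 19*k**2/20 + 9*k/20 - 1/20.
Solve (1)·f(k+1) − (1)·f(k) = k**4 + 6*k**3/5 + 19*k**2/20 + 9*k/20 - 1/20.
d = 5 from the (0,0,4) case.
A polynomial solution: f(k) = k*(4*k**4 - 4*k**3 + k**2 + k - 3)/20.
Certificate R = B(k−1)f/C = k*(4*k**4 - 4*k**3 + k**2 + k - 3)/(20*k**4 + 24*k**3 + 19*k**2 + 9*k - 1) gives s_k = k*(-4*k**4 + 4*k**3 - k**2 - k + 3).
Check: Δs_k = -20*k**4 - 24*k**3 - 19*k**2 - 9*k + 1. ✓
Σ_(k=2)^(10) t_k = s_(11) − s_(2) = -587059 − (-70) = -586989.

Σ = -586989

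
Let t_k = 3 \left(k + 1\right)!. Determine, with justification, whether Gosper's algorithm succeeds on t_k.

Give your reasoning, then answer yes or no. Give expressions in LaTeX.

r(k) = k + 2 after simplifying.
Factor: A=k + 2; B=1; C=1.
Need (k + 2)·f(k+1) − (1)·f(k) = 1.
deg f ≤ -1 (via 1,0,0).
d = -1 < 0 ⇒ no nonzero polynomial f; not summable.

No — t_k has no hypergeometric antidifference.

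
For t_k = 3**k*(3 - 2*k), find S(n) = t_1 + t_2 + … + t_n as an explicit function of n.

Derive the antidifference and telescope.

t_(k+1)/t_k = 3*(2*k - 1)/(2*k - 3).
So A=3 and B=1, with C=k - 3/2.
f must satisfy (3)·f(k+1) − (1)·f(k) = k - 3/2.
From deg A=0, deg B=0, deg C=1: d=1.
Solving with deg f ≤ 1: f(k) = (k - 3)/2.
Get s_k = R·t_k = 3**k*(3 - k) with R(k) = B(k−1)f(k)/C(k) = (k - 3)/(2*k - 3).
s_(k+1) − s_k = 3**k*(3 - 2*k) = t_k.
s_(n+1) = 3**(n + 1)*(2 - n) and s_(1) = 6, so S(n) = -3*3**n*n + 6*3**n - 6.

S(n) = -3*3**n*n + 6*3**n - 6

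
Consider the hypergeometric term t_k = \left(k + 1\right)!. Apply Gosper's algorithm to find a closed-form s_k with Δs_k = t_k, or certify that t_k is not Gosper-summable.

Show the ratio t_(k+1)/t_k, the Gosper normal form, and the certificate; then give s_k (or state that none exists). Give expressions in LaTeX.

Compute t_(k+1)/t_k: get k + 2.
Take A(k)=k + 2, B(k)=1, C(k)=1.
Set up (k + 2)·f(k+1) − (1)·f(k) − (1) = 0.
From deg A=1, deg B=0, deg C=0: d=-1.
deg f ≤ -1 is impossible — no certificate.

none — t_k is not Gosper-summable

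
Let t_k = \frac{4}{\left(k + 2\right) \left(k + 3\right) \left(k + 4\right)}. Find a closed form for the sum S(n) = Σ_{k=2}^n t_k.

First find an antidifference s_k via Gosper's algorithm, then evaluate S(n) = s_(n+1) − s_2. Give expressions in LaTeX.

S(n) = \frac{n^{2} + 7 n - 8}{10 \left(n^{2} + 7 n + 12\right)}

The ratio is (k + 2)/(k + 5).
A = k + 2, B = k + 5, C = 1.
Solve (k + 2)·f(k+1) − (k + 4)·f(k) = 1.
From deg A=1, deg B=1, deg C=0: d=2.
Coefficient equations give f(k) = k*(k + 5)/12.
Certificate R = B(k−1)f/C = k*(k + 4)*(k + 5)/12 gives s_k = k*(k + 5)/(3*(k + 2)*(k + 3)).
Δs = 4/(k**3 + 9*k**2 + 26*k + 24), as required.
Σ_(k=2)^n t_k = s_(n+1) − s_(2) = ((n**2 + 7*n + 6)/(3*(n**2 + 7*n + 12))) − (7/30), i.e. (n**2 + 7*n - 8)/(10*(n**2 + 7*n + 12)).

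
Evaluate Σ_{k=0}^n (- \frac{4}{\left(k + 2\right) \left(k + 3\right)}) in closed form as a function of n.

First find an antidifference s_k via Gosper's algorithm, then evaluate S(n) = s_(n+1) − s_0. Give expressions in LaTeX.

The ratio is (k + 2)/(k + 4).
So A=k + 2 and B=k + 4, with C=1.
Solve (k + 2)·f(k+1) − (k + 3)·f(k) = 1.
d = 1 from the (1,1,0) case.
Solve for f: f(k) = k/2 (degree 1 ≤ 1).
Get s_k = R·t_k = -2*k/(k + 2) with R(k) = B(k−1)f(k)/C(k) = k*(k + 3)/2.
Δs = -4/(k**2 + 5*k + 6), as required.
Telescope: S(n) = s_(n+1) − s_(0) = 2*(-n - 1)/(n + 3) − (0) = 2*(-n - 1)/(n + 3).

S(n) = \frac{2 \left(- n - 1\right)}{n + 3}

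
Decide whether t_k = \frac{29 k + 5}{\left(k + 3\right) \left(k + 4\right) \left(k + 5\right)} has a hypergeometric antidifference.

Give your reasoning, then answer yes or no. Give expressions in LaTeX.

Yes. s_k = \frac{k \left(23 k - 13\right)}{6 \left(k + 3\right) \left(k + 4\right)}.

t_(k+1)/t_k = (k + 3)*(29*k + 34)/((k + 6)*(29*k + 5)).
Gosper form: A/B · C(k+1)/C(k) with A=k + 3, B=k + 6, C=k + 5/29.
f must satisfy (k + 3)·f(k+1) − (k + 5)·f(k) = k + 5/29.
From deg A=1, deg B=1, deg C=1: d=2.
Solve for f: f(k) = k*(23*k - 13)/174 (degree 2 ≤ 2).
Then R = B(k−1)f/C = k*(k + 5)*(23*k - 13)/(6*(29*k + 5)), so s_k = R(k)·t_k = k*(23*k - 13)/(6*(k + 3)*(k + 4)).
Check: Δs_k = (29*k + 5)/(k**3 + 12*k**2 + 47*k + 60). ✓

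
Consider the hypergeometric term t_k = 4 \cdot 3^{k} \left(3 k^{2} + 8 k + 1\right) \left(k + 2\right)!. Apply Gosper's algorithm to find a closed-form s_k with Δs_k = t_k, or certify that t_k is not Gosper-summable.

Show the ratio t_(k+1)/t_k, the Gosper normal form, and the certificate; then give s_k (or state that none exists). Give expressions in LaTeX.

s_k = 4 \cdot 3^{k} \left(k - 1\right) \left(k + 2\right)!

Step 1: r(k) = 3*(3*k**3 + 23*k**2 + 54*k + 36)/(3*k**2 + 8*k + 1).
Factor: A=3*k + 9; B=1; C=k**2 + 8*k/3 + 1/3.
Set up (3*k + 9)·f(k+1) − (1)·f(k) − (k**2 + 8*k/3 + 1/3) = 0.
d = 1 from the (1,0,2) case.
Solving with deg f ≤ 1: f(k) = (k - 1)/3.
So s_k = (B(k−1)f/C)·t_k = ((k - 1)/(3*k**2 + 8*k + 1))·t_k = 4*3**k*(k - 1)*factorial(k + 2).
s_(k+1) − s_k = 4*3**k*(3*k**2 + 8*k + 1)*factorial(k + 2) = t_k.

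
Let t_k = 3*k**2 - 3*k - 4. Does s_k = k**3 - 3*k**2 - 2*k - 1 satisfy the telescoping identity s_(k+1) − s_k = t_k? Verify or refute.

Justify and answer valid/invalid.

Valid: the claim telescopes to t_k.

s_(k+1) = k**3 - 5*k - 5
s_(k+1) − s_k = 3*k**2 - 3*k - 4
(s_(k+1) − s_k) − t_k = 0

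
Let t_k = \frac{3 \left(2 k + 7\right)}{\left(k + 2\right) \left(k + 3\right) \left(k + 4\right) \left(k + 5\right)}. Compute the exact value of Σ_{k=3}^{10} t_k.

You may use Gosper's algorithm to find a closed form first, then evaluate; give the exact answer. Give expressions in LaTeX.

Σ = 32/455

Compute t_(k+1)/t_k: get (k + 2)*(2*k + 9)/((k + 6)*(2*k + 7)).
A = k + 2, B = k + 6, C = k + 7/2.
Key eq: (k + 2)·f(k+1) = (k + 5)·f(k) + (k + 7/2).
deg f ≤ 3 (via 1,1,1).
Solve for f: f(k) = k*(k + 3)*(k + 6)/16 (degree 3 ≤ 3).
So s_k = (B(k−1)f/C)·t_k = (k*(k + 3)*(k + 5)*(k + 6)/(8*(2*k + 7)))·t_k = 3*k*(k + 6)/(8*(k**2 + 6*k + 8)).
s_(k+1) − s_k = 3*(2*k + 7)/(k**4 + 14*k**3 + 71*k**2 + 154*k + 120) = t_k.
Σ_(k=3)^(10) t_k = s_(11) − s_(3) = 187/520 − (81/280) = 32/455.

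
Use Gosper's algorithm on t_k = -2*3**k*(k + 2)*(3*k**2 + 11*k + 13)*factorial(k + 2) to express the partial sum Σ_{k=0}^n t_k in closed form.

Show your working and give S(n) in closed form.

The ratio is (k + 3)**2*(33*k + 9*(k + 1)**2 + 72)/((k + 2)*(3*k**2 + 11*k + 13)).
Take A(k)=3*k + 9, B(k)=1, C(k)=k**3 + 17*k**2/3 + 35*k/3 + 26/3.
Solve (3*k + 9)·f(k+1) − (1)·f(k) = k**3 + 17*k**2/3 + 35*k/3 + 26/3.
From deg A=1, deg B=0, deg C=3: d=2.
Solving with deg f ≤ 2: f(k) = (k**2 + k + 1)/3.
Get s_k = R·t_k = -2*3**k*(k**2 + k + 1)*factorial(k + 2) with R(k) = B(k−1)f(k)/C(k) = (k**2 + k + 1)/((k + 2)*(3*k**2 + 11*k + 13)).
Check: Δs_k = -2*3**k*(k + 2)*(3*k**2 + 11*k + 13)*factorial(k + 2). ✓
Evaluate: s_(n+1) = -6*3**n*(n**2 + 3*n + 3)*factorial(n + 3); subtract s_(0) = -4 ⇒ S(n) = -6*3**n*n**2*factorial(n + 3) - 18*3**n*n*factorial(n + 3) - 18*3**n*factorial(n + 3) + 4.

S(n) = -6*3**n*n**2*factorial(n + 3) - 18*3**n*n*factorial(n + 3) - 18*3**n*factorial(n + 3) + 4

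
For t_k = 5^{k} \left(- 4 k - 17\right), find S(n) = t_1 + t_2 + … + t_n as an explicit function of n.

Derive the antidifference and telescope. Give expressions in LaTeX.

S(n) = - 5 \cdot 5^{n} n - 20 \cdot 5^{n} + 20

r(k) = 5*(4*k + 21)/(4*k + 17) after simplifying.
A = 5, B = 1, C = k + 17/4.
Need (5)·f(k+1) − (1)·f(k) = k + 17/4.
Degrees (0,0,1) ⇒ d ≤ 1.
Solve for f: f(k) = (k + 3)/4 (degree 1 ≤ 1).
R(k) = B(k−1)·f(k)/C(k) = (k + 3)/(4*k + 17); s_k = R·t_k = 5**k*(-k - 3).
Δs = 5**k*(-4*k - 17), as required.
Evaluate: s_(n+1) = 5**(n + 1)*(-n - 4); subtract s_(1) = -20 ⇒ S(n) = -5*5**n*n - 20*5**n + 20.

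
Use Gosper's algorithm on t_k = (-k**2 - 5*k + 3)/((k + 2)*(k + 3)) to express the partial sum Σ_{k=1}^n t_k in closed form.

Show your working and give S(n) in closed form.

Ratio r(k) = (k + 2)*(5*k + (k + 1)**2 + 2)/((k + 4)*(k**2 + 5*k - 3)).
Normal form (A,B,C) = (k + 2, k + 4, k**2 + 5*k - 3).
f must satisfy (k + 2)·f(k+1) − (k + 3)·f(k) = k**2 + 5*k - 3.
Bound: deg f ≤ 2.
Solving with deg f ≤ 2: f(k) = k*(2*k - 5)/2.
R(k) = B(k−1)·f(k)/C(k) = k*(k + 3)*(2*k - 5)/(2*(k**2 + 5*k - 3)); s_k = R·t_k = k*(5 - 2*k)/(2*(k + 2)).
Δs = (-k**2 - 5*k + 3)/(k**2 + 5*k + 6), as required.
s_(n+1) = (-2*n**2 + n + 3)/(2*(n + 3)) and s_(1) = 1/2, so S(n) = -n**2/(n + 3).

S(n) = -n**2/(n + 3)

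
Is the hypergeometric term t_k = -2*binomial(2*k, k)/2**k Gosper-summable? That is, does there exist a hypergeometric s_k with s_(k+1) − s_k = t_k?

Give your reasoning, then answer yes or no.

No. Not Gosper-summable.

Step 1: r(k) = (2*k + 1)/(k + 1).
So A=2*k + 1 and B=k + 1, with C=1.
Set up (2*k + 1)·f(k+1) − (k)·f(k) − (1) = 0.
From deg A=1, deg B=1, deg C=0: d=-1.
d = -1 < 0 ⇒ no nonzero polynomial f; not summable.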